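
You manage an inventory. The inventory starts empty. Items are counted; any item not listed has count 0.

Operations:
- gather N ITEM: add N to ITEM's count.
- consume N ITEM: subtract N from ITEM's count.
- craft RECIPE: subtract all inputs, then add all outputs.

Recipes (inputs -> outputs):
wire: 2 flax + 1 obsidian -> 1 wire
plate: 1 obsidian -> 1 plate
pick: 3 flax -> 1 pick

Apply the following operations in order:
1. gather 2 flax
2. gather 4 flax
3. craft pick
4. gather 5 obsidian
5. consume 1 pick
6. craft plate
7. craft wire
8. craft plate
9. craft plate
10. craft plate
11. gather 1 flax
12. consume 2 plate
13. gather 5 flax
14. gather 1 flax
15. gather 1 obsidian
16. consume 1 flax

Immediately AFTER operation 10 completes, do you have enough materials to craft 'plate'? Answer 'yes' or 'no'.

Answer: no

Derivation:
After 1 (gather 2 flax): flax=2
After 2 (gather 4 flax): flax=6
After 3 (craft pick): flax=3 pick=1
After 4 (gather 5 obsidian): flax=3 obsidian=5 pick=1
After 5 (consume 1 pick): flax=3 obsidian=5
After 6 (craft plate): flax=3 obsidian=4 plate=1
After 7 (craft wire): flax=1 obsidian=3 plate=1 wire=1
After 8 (craft plate): flax=1 obsidian=2 plate=2 wire=1
After 9 (craft plate): flax=1 obsidian=1 plate=3 wire=1
After 10 (craft plate): flax=1 plate=4 wire=1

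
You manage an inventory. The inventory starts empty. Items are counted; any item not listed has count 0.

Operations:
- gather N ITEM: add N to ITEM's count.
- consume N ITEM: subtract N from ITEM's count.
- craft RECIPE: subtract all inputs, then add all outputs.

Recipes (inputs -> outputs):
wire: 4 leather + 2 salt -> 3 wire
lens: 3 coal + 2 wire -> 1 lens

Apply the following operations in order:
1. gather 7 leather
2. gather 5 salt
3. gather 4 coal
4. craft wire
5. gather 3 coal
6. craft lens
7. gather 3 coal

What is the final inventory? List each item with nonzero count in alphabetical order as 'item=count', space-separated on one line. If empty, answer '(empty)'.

Answer: coal=7 leather=3 lens=1 salt=3 wire=1

Derivation:
After 1 (gather 7 leather): leather=7
After 2 (gather 5 salt): leather=7 salt=5
After 3 (gather 4 coal): coal=4 leather=7 salt=5
After 4 (craft wire): coal=4 leather=3 salt=3 wire=3
After 5 (gather 3 coal): coal=7 leather=3 salt=3 wire=3
After 6 (craft lens): coal=4 leather=3 lens=1 salt=3 wire=1
After 7 (gather 3 coal): coal=7 leather=3 lens=1 salt=3 wire=1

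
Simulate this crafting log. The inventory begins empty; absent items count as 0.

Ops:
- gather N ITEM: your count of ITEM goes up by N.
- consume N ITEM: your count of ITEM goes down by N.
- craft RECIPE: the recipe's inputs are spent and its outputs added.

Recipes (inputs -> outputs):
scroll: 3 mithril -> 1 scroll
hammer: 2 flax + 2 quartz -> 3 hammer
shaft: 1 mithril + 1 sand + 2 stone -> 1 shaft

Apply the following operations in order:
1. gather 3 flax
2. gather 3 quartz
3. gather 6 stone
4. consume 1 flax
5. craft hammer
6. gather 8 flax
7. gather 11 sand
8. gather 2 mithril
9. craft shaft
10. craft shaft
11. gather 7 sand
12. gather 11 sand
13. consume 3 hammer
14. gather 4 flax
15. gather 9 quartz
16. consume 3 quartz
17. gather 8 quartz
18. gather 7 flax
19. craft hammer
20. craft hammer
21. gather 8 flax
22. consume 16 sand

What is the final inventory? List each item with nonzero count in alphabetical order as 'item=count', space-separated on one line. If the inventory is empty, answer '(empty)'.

Answer: flax=23 hammer=6 quartz=11 sand=11 shaft=2 stone=2

Derivation:
After 1 (gather 3 flax): flax=3
After 2 (gather 3 quartz): flax=3 quartz=3
After 3 (gather 6 stone): flax=3 quartz=3 stone=6
After 4 (consume 1 flax): flax=2 quartz=3 stone=6
After 5 (craft hammer): hammer=3 quartz=1 stone=6
After 6 (gather 8 flax): flax=8 hammer=3 quartz=1 stone=6
After 7 (gather 11 sand): flax=8 hammer=3 quartz=1 sand=11 stone=6
After 8 (gather 2 mithril): flax=8 hammer=3 mithril=2 quartz=1 sand=11 stone=6
After 9 (craft shaft): flax=8 hammer=3 mithril=1 quartz=1 sand=10 shaft=1 stone=4
After 10 (craft shaft): flax=8 hammer=3 quartz=1 sand=9 shaft=2 stone=2
After 11 (gather 7 sand): flax=8 hammer=3 quartz=1 sand=16 shaft=2 stone=2
After 12 (gather 11 sand): flax=8 hammer=3 quartz=1 sand=27 shaft=2 stone=2
After 13 (consume 3 hammer): flax=8 quartz=1 sand=27 shaft=2 stone=2
After 14 (gather 4 flax): flax=12 quartz=1 sand=27 shaft=2 stone=2
After 15 (gather 9 quartz): flax=12 quartz=10 sand=27 shaft=2 stone=2
After 16 (consume 3 quartz): flax=12 quartz=7 sand=27 shaft=2 stone=2
After 17 (gather 8 quartz): flax=12 quartz=15 sand=27 shaft=2 stone=2
After 18 (gather 7 flax): flax=19 quartz=15 sand=27 shaft=2 stone=2
After 19 (craft hammer): flax=17 hammer=3 quartz=13 sand=27 shaft=2 stone=2
After 20 (craft hammer): flax=15 hammer=6 quartz=11 sand=27 shaft=2 stone=2
After 21 (gather 8 flax): flax=23 hammer=6 quartz=11 sand=27 shaft=2 stone=2
After 22 (consume 16 sand): flax=23 hammer=6 quartz=11 sand=11 shaft=2 stone=2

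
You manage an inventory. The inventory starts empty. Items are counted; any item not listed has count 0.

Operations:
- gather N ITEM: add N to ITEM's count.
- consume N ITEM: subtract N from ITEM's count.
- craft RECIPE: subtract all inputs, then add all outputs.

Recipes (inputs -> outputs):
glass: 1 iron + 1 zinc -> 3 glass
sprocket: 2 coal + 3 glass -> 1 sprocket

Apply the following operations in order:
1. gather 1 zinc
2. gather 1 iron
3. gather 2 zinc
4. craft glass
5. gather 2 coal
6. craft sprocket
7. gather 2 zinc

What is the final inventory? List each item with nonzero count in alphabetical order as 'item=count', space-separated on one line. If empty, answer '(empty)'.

After 1 (gather 1 zinc): zinc=1
After 2 (gather 1 iron): iron=1 zinc=1
After 3 (gather 2 zinc): iron=1 zinc=3
After 4 (craft glass): glass=3 zinc=2
After 5 (gather 2 coal): coal=2 glass=3 zinc=2
After 6 (craft sprocket): sprocket=1 zinc=2
After 7 (gather 2 zinc): sprocket=1 zinc=4

Answer: sprocket=1 zinc=4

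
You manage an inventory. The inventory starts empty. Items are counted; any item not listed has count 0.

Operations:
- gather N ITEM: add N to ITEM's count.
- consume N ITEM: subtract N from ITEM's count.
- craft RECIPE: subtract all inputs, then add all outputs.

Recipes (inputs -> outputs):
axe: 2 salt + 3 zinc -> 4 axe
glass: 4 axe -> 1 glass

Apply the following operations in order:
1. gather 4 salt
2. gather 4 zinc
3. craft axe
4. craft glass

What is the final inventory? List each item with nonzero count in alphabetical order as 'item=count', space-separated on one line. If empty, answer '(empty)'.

After 1 (gather 4 salt): salt=4
After 2 (gather 4 zinc): salt=4 zinc=4
After 3 (craft axe): axe=4 salt=2 zinc=1
After 4 (craft glass): glass=1 salt=2 zinc=1

Answer: glass=1 salt=2 zinc=1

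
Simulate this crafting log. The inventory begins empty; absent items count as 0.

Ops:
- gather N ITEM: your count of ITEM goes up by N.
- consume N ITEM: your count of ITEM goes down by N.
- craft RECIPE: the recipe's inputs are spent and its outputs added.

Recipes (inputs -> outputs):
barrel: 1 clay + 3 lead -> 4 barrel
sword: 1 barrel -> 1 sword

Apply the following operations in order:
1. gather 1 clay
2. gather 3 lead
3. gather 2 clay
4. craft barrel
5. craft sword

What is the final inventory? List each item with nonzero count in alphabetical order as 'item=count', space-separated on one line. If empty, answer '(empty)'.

Answer: barrel=3 clay=2 sword=1

Derivation:
After 1 (gather 1 clay): clay=1
After 2 (gather 3 lead): clay=1 lead=3
After 3 (gather 2 clay): clay=3 lead=3
After 4 (craft barrel): barrel=4 clay=2
After 5 (craft sword): barrel=3 clay=2 sword=1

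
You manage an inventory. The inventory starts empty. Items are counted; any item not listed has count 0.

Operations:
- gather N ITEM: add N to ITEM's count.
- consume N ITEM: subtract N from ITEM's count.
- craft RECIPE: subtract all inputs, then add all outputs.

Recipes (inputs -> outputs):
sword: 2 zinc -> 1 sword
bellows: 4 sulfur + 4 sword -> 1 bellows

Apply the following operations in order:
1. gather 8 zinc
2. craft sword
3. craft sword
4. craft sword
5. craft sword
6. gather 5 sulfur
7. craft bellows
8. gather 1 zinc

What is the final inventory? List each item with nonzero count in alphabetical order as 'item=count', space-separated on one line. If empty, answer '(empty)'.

After 1 (gather 8 zinc): zinc=8
After 2 (craft sword): sword=1 zinc=6
After 3 (craft sword): sword=2 zinc=4
After 4 (craft sword): sword=3 zinc=2
After 5 (craft sword): sword=4
After 6 (gather 5 sulfur): sulfur=5 sword=4
After 7 (craft bellows): bellows=1 sulfur=1
After 8 (gather 1 zinc): bellows=1 sulfur=1 zinc=1

Answer: bellows=1 sulfur=1 zinc=1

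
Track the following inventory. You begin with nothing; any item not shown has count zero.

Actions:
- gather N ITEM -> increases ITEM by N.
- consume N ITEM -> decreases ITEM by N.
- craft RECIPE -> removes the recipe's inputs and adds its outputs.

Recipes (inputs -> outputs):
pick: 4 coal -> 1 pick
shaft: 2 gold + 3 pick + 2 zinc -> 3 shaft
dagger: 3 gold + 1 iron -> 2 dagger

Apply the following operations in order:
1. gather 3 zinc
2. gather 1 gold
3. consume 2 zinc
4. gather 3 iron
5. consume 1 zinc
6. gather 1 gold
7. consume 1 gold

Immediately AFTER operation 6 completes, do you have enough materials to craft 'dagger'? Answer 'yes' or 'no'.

After 1 (gather 3 zinc): zinc=3
After 2 (gather 1 gold): gold=1 zinc=3
After 3 (consume 2 zinc): gold=1 zinc=1
After 4 (gather 3 iron): gold=1 iron=3 zinc=1
After 5 (consume 1 zinc): gold=1 iron=3
After 6 (gather 1 gold): gold=2 iron=3

Answer: no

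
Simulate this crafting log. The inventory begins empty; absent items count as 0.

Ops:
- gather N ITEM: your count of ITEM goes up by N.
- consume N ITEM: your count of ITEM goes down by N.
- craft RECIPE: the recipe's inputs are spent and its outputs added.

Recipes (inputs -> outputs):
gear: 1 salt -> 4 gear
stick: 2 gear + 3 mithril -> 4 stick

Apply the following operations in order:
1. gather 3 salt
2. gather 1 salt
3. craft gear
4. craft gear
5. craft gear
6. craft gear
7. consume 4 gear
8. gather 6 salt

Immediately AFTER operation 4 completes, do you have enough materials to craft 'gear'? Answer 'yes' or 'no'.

After 1 (gather 3 salt): salt=3
After 2 (gather 1 salt): salt=4
After 3 (craft gear): gear=4 salt=3
After 4 (craft gear): gear=8 salt=2

Answer: yes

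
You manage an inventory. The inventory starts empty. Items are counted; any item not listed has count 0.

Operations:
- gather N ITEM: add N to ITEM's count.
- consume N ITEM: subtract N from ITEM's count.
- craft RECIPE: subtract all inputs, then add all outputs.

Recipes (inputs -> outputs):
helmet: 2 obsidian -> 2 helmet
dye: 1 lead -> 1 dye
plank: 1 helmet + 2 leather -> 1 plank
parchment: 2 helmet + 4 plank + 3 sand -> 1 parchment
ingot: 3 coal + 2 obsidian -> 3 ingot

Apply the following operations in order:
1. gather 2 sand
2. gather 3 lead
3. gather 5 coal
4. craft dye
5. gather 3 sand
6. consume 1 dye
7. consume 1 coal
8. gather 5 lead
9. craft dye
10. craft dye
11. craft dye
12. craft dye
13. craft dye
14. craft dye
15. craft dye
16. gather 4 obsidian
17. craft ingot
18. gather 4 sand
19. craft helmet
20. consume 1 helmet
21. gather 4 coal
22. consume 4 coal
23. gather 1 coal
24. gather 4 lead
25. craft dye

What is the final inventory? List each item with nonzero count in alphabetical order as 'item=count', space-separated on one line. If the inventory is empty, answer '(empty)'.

Answer: coal=2 dye=8 helmet=1 ingot=3 lead=3 sand=9

Derivation:
After 1 (gather 2 sand): sand=2
After 2 (gather 3 lead): lead=3 sand=2
After 3 (gather 5 coal): coal=5 lead=3 sand=2
After 4 (craft dye): coal=5 dye=1 lead=2 sand=2
After 5 (gather 3 sand): coal=5 dye=1 lead=2 sand=5
After 6 (consume 1 dye): coal=5 lead=2 sand=5
After 7 (consume 1 coal): coal=4 lead=2 sand=5
After 8 (gather 5 lead): coal=4 lead=7 sand=5
After 9 (craft dye): coal=4 dye=1 lead=6 sand=5
After 10 (craft dye): coal=4 dye=2 lead=5 sand=5
After 11 (craft dye): coal=4 dye=3 lead=4 sand=5
After 12 (craft dye): coal=4 dye=4 lead=3 sand=5
After 13 (craft dye): coal=4 dye=5 lead=2 sand=5
After 14 (craft dye): coal=4 dye=6 lead=1 sand=5
After 15 (craft dye): coal=4 dye=7 sand=5
After 16 (gather 4 obsidian): coal=4 dye=7 obsidian=4 sand=5
After 17 (craft ingot): coal=1 dye=7 ingot=3 obsidian=2 sand=5
After 18 (gather 4 sand): coal=1 dye=7 ingot=3 obsidian=2 sand=9
After 19 (craft helmet): coal=1 dye=7 helmet=2 ingot=3 sand=9
After 20 (consume 1 helmet): coal=1 dye=7 helmet=1 ingot=3 sand=9
After 21 (gather 4 coal): coal=5 dye=7 helmet=1 ingot=3 sand=9
After 22 (consume 4 coal): coal=1 dye=7 helmet=1 ingot=3 sand=9
After 23 (gather 1 coal): coal=2 dye=7 helmet=1 ingot=3 sand=9
After 24 (gather 4 lead): coal=2 dye=7 helmet=1 ingot=3 lead=4 sand=9
After 25 (craft dye): coal=2 dye=8 helmet=1 ingot=3 lead=3 sand=9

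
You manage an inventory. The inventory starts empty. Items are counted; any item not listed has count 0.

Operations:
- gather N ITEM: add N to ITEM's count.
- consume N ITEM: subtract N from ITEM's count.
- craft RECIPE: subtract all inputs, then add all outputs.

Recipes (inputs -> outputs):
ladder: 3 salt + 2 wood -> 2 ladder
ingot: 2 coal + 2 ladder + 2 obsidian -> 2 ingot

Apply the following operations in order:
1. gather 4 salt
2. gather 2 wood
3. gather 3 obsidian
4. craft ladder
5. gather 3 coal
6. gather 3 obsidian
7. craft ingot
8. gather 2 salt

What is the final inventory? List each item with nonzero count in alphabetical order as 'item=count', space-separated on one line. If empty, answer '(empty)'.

Answer: coal=1 ingot=2 obsidian=4 salt=3

Derivation:
After 1 (gather 4 salt): salt=4
After 2 (gather 2 wood): salt=4 wood=2
After 3 (gather 3 obsidian): obsidian=3 salt=4 wood=2
After 4 (craft ladder): ladder=2 obsidian=3 salt=1
After 5 (gather 3 coal): coal=3 ladder=2 obsidian=3 salt=1
After 6 (gather 3 obsidian): coal=3 ladder=2 obsidian=6 salt=1
After 7 (craft ingot): coal=1 ingot=2 obsidian=4 salt=1
After 8 (gather 2 salt): coal=1 ingot=2 obsidian=4 salt=3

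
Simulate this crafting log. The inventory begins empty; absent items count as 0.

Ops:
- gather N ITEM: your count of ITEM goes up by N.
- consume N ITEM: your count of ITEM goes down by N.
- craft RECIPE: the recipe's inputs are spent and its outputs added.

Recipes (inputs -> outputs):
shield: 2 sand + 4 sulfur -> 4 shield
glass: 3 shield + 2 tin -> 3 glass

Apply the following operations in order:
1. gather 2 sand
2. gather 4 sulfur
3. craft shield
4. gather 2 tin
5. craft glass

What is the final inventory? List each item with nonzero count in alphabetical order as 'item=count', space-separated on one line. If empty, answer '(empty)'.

Answer: glass=3 shield=1

Derivation:
After 1 (gather 2 sand): sand=2
After 2 (gather 4 sulfur): sand=2 sulfur=4
After 3 (craft shield): shield=4
After 4 (gather 2 tin): shield=4 tin=2
After 5 (craft glass): glass=3 shield=1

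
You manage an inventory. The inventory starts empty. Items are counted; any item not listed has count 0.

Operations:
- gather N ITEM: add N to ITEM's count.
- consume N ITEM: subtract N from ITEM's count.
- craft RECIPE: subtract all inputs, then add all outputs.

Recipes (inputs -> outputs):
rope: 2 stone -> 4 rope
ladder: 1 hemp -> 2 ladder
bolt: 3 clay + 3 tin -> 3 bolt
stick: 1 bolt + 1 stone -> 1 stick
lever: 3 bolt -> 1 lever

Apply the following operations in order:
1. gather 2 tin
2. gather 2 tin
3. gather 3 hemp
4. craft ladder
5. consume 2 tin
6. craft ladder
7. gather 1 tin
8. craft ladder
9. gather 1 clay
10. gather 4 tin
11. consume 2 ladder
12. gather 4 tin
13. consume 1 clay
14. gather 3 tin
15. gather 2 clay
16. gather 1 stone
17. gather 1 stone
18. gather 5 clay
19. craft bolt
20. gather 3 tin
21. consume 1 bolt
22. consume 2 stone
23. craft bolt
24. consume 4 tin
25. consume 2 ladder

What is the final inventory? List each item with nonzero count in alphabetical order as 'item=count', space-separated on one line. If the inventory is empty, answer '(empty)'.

After 1 (gather 2 tin): tin=2
After 2 (gather 2 tin): tin=4
After 3 (gather 3 hemp): hemp=3 tin=4
After 4 (craft ladder): hemp=2 ladder=2 tin=4
After 5 (consume 2 tin): hemp=2 ladder=2 tin=2
After 6 (craft ladder): hemp=1 ladder=4 tin=2
After 7 (gather 1 tin): hemp=1 ladder=4 tin=3
After 8 (craft ladder): ladder=6 tin=3
After 9 (gather 1 clay): clay=1 ladder=6 tin=3
After 10 (gather 4 tin): clay=1 ladder=6 tin=7
After 11 (consume 2 ladder): clay=1 ladder=4 tin=7
After 12 (gather 4 tin): clay=1 ladder=4 tin=11
After 13 (consume 1 clay): ladder=4 tin=11
After 14 (gather 3 tin): ladder=4 tin=14
After 15 (gather 2 clay): clay=2 ladder=4 tin=14
After 16 (gather 1 stone): clay=2 ladder=4 stone=1 tin=14
After 17 (gather 1 stone): clay=2 ladder=4 stone=2 tin=14
After 18 (gather 5 clay): clay=7 ladder=4 stone=2 tin=14
After 19 (craft bolt): bolt=3 clay=4 ladder=4 stone=2 tin=11
After 20 (gather 3 tin): bolt=3 clay=4 ladder=4 stone=2 tin=14
After 21 (consume 1 bolt): bolt=2 clay=4 ladder=4 stone=2 tin=14
After 22 (consume 2 stone): bolt=2 clay=4 ladder=4 tin=14
After 23 (craft bolt): bolt=5 clay=1 ladder=4 tin=11
After 24 (consume 4 tin): bolt=5 clay=1 ladder=4 tin=7
After 25 (consume 2 ladder): bolt=5 clay=1 ladder=2 tin=7

Answer: bolt=5 clay=1 ladder=2 tin=7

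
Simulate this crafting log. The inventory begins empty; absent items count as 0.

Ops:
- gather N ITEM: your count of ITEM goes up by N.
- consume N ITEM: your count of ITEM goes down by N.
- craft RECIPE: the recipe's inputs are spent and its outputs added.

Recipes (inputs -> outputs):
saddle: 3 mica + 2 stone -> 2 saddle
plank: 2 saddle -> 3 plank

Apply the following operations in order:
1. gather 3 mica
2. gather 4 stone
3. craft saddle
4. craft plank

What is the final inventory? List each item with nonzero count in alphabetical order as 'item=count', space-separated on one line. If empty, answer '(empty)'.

Answer: plank=3 stone=2

Derivation:
After 1 (gather 3 mica): mica=3
After 2 (gather 4 stone): mica=3 stone=4
After 3 (craft saddle): saddle=2 stone=2
After 4 (craft plank): plank=3 stone=2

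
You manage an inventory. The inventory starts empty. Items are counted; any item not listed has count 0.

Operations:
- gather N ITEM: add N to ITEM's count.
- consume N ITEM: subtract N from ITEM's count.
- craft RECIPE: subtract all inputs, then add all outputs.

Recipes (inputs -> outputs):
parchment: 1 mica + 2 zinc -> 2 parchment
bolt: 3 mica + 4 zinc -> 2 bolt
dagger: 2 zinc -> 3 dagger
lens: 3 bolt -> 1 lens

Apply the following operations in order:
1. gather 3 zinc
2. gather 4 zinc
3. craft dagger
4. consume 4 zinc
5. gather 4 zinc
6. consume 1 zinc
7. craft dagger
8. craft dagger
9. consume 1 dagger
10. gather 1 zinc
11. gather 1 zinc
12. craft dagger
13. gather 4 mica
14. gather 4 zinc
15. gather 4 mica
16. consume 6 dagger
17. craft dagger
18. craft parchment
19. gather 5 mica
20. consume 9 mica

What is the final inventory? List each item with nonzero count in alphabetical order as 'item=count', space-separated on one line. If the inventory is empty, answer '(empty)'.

Answer: dagger=8 mica=3 parchment=2

Derivation:
After 1 (gather 3 zinc): zinc=3
After 2 (gather 4 zinc): zinc=7
After 3 (craft dagger): dagger=3 zinc=5
After 4 (consume 4 zinc): dagger=3 zinc=1
After 5 (gather 4 zinc): dagger=3 zinc=5
After 6 (consume 1 zinc): dagger=3 zinc=4
After 7 (craft dagger): dagger=6 zinc=2
After 8 (craft dagger): dagger=9
After 9 (consume 1 dagger): dagger=8
After 10 (gather 1 zinc): dagger=8 zinc=1
After 11 (gather 1 zinc): dagger=8 zinc=2
After 12 (craft dagger): dagger=11
After 13 (gather 4 mica): dagger=11 mica=4
After 14 (gather 4 zinc): dagger=11 mica=4 zinc=4
After 15 (gather 4 mica): dagger=11 mica=8 zinc=4
After 16 (consume 6 dagger): dagger=5 mica=8 zinc=4
After 17 (craft dagger): dagger=8 mica=8 zinc=2
After 18 (craft parchment): dagger=8 mica=7 parchment=2
After 19 (gather 5 mica): dagger=8 mica=12 parchment=2
After 20 (consume 9 mica): dagger=8 mica=3 parchment=2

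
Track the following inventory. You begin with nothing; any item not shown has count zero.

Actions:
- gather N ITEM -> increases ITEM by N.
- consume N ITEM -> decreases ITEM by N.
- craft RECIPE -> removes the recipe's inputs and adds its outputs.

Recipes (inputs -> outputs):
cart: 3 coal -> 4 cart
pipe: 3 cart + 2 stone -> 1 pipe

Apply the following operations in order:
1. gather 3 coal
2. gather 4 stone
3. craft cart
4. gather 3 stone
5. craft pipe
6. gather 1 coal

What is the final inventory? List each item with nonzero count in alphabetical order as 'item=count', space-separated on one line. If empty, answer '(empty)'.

After 1 (gather 3 coal): coal=3
After 2 (gather 4 stone): coal=3 stone=4
After 3 (craft cart): cart=4 stone=4
After 4 (gather 3 stone): cart=4 stone=7
After 5 (craft pipe): cart=1 pipe=1 stone=5
After 6 (gather 1 coal): cart=1 coal=1 pipe=1 stone=5

Answer: cart=1 coal=1 pipe=1 stone=5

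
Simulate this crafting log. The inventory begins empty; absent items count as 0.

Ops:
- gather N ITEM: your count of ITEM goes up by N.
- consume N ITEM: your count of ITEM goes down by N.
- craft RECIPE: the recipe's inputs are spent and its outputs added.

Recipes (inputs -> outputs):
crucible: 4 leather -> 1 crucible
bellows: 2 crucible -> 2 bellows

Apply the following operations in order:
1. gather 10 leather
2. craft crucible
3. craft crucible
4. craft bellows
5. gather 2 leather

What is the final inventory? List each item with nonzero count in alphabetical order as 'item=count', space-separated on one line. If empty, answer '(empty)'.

After 1 (gather 10 leather): leather=10
After 2 (craft crucible): crucible=1 leather=6
After 3 (craft crucible): crucible=2 leather=2
After 4 (craft bellows): bellows=2 leather=2
After 5 (gather 2 leather): bellows=2 leather=4

Answer: bellows=2 leather=4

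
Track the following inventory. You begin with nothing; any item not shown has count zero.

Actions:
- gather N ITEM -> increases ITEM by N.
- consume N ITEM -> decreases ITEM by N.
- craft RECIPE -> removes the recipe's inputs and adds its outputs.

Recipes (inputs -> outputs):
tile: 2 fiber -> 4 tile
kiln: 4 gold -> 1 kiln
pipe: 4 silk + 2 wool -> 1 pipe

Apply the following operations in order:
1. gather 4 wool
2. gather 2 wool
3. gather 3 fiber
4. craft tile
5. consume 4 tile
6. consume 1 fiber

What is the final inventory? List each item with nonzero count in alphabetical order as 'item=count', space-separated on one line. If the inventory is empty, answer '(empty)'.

Answer: wool=6

Derivation:
After 1 (gather 4 wool): wool=4
After 2 (gather 2 wool): wool=6
After 3 (gather 3 fiber): fiber=3 wool=6
After 4 (craft tile): fiber=1 tile=4 wool=6
After 5 (consume 4 tile): fiber=1 wool=6
After 6 (consume 1 fiber): wool=6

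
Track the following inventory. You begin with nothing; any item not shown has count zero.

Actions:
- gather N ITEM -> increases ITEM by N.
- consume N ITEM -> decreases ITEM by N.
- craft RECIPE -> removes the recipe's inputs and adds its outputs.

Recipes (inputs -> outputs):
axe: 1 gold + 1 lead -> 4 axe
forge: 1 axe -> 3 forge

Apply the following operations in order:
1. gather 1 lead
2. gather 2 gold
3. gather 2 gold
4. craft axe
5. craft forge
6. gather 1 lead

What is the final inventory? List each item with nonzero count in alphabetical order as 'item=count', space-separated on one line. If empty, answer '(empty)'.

Answer: axe=3 forge=3 gold=3 lead=1

Derivation:
After 1 (gather 1 lead): lead=1
After 2 (gather 2 gold): gold=2 lead=1
After 3 (gather 2 gold): gold=4 lead=1
After 4 (craft axe): axe=4 gold=3
After 5 (craft forge): axe=3 forge=3 gold=3
After 6 (gather 1 lead): axe=3 forge=3 gold=3 lead=1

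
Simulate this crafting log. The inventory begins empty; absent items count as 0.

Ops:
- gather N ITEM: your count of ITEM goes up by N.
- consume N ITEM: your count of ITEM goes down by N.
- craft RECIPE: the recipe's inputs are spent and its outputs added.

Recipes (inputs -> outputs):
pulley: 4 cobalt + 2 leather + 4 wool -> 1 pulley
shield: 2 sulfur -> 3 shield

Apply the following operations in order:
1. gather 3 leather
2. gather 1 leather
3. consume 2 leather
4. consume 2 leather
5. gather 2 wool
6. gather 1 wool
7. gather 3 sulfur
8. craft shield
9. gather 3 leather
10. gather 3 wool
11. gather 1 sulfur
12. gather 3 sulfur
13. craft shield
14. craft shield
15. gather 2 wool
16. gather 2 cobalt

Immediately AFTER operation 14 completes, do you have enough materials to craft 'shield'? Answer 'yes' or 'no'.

After 1 (gather 3 leather): leather=3
After 2 (gather 1 leather): leather=4
After 3 (consume 2 leather): leather=2
After 4 (consume 2 leather): (empty)
After 5 (gather 2 wool): wool=2
After 6 (gather 1 wool): wool=3
After 7 (gather 3 sulfur): sulfur=3 wool=3
After 8 (craft shield): shield=3 sulfur=1 wool=3
After 9 (gather 3 leather): leather=3 shield=3 sulfur=1 wool=3
After 10 (gather 3 wool): leather=3 shield=3 sulfur=1 wool=6
After 11 (gather 1 sulfur): leather=3 shield=3 sulfur=2 wool=6
After 12 (gather 3 sulfur): leather=3 shield=3 sulfur=5 wool=6
After 13 (craft shield): leather=3 shield=6 sulfur=3 wool=6
After 14 (craft shield): leather=3 shield=9 sulfur=1 wool=6

Answer: no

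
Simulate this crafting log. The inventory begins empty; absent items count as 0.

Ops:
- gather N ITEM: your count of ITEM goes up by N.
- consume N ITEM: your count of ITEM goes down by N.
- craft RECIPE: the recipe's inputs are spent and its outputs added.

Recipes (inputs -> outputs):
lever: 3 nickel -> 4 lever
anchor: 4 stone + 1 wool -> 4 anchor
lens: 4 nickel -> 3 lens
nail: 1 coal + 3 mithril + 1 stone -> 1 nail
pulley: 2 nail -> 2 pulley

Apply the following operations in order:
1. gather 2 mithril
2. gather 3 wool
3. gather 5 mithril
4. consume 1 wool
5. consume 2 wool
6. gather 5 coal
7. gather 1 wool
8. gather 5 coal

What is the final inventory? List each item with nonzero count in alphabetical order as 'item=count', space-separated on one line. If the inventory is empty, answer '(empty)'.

Answer: coal=10 mithril=7 wool=1

Derivation:
After 1 (gather 2 mithril): mithril=2
After 2 (gather 3 wool): mithril=2 wool=3
After 3 (gather 5 mithril): mithril=7 wool=3
After 4 (consume 1 wool): mithril=7 wool=2
After 5 (consume 2 wool): mithril=7
After 6 (gather 5 coal): coal=5 mithril=7
After 7 (gather 1 wool): coal=5 mithril=7 wool=1
After 8 (gather 5 coal): coal=10 mithril=7 wool=1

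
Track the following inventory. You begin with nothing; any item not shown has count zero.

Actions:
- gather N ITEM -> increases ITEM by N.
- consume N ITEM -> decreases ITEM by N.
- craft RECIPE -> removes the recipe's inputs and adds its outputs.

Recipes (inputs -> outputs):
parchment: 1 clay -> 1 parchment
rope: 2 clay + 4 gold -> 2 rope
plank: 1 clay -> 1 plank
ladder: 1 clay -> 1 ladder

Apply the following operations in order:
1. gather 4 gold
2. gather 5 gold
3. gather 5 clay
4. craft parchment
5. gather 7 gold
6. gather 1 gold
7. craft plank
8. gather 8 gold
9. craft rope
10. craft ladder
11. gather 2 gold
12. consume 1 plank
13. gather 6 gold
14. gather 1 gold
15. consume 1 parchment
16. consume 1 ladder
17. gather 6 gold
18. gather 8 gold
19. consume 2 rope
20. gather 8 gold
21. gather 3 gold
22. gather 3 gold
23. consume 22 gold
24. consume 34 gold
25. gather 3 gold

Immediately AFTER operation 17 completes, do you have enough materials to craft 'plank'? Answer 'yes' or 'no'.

After 1 (gather 4 gold): gold=4
After 2 (gather 5 gold): gold=9
After 3 (gather 5 clay): clay=5 gold=9
After 4 (craft parchment): clay=4 gold=9 parchment=1
After 5 (gather 7 gold): clay=4 gold=16 parchment=1
After 6 (gather 1 gold): clay=4 gold=17 parchment=1
After 7 (craft plank): clay=3 gold=17 parchment=1 plank=1
After 8 (gather 8 gold): clay=3 gold=25 parchment=1 plank=1
After 9 (craft rope): clay=1 gold=21 parchment=1 plank=1 rope=2
After 10 (craft ladder): gold=21 ladder=1 parchment=1 plank=1 rope=2
After 11 (gather 2 gold): gold=23 ladder=1 parchment=1 plank=1 rope=2
After 12 (consume 1 plank): gold=23 ladder=1 parchment=1 rope=2
After 13 (gather 6 gold): gold=29 ladder=1 parchment=1 rope=2
After 14 (gather 1 gold): gold=30 ladder=1 parchment=1 rope=2
After 15 (consume 1 parchment): gold=30 ladder=1 rope=2
After 16 (consume 1 ladder): gold=30 rope=2
After 17 (gather 6 gold): gold=36 rope=2

Answer: no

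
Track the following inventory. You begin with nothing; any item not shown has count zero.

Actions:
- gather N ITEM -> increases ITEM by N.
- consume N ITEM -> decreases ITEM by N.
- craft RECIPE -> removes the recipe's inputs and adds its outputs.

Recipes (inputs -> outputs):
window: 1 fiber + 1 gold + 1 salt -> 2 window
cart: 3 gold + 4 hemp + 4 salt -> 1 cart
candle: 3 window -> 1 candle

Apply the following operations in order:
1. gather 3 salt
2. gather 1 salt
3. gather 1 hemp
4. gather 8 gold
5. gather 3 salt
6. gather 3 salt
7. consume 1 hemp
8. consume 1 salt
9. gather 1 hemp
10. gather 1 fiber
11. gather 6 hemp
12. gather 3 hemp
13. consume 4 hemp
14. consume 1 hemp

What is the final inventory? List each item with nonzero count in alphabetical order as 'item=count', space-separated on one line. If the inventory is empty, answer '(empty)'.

After 1 (gather 3 salt): salt=3
After 2 (gather 1 salt): salt=4
After 3 (gather 1 hemp): hemp=1 salt=4
After 4 (gather 8 gold): gold=8 hemp=1 salt=4
After 5 (gather 3 salt): gold=8 hemp=1 salt=7
After 6 (gather 3 salt): gold=8 hemp=1 salt=10
After 7 (consume 1 hemp): gold=8 salt=10
After 8 (consume 1 salt): gold=8 salt=9
After 9 (gather 1 hemp): gold=8 hemp=1 salt=9
After 10 (gather 1 fiber): fiber=1 gold=8 hemp=1 salt=9
After 11 (gather 6 hemp): fiber=1 gold=8 hemp=7 salt=9
After 12 (gather 3 hemp): fiber=1 gold=8 hemp=10 salt=9
After 13 (consume 4 hemp): fiber=1 gold=8 hemp=6 salt=9
After 14 (consume 1 hemp): fiber=1 gold=8 hemp=5 salt=9

Answer: fiber=1 gold=8 hemp=5 salt=9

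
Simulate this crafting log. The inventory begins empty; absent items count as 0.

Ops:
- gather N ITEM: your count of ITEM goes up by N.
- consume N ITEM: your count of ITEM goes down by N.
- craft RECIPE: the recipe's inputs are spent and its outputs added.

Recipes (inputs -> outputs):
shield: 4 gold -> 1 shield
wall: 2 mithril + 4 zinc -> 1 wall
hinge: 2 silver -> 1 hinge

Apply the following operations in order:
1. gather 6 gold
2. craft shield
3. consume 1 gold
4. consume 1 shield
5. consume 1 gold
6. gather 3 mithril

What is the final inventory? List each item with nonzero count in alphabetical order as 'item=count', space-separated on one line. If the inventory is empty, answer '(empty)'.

After 1 (gather 6 gold): gold=6
After 2 (craft shield): gold=2 shield=1
After 3 (consume 1 gold): gold=1 shield=1
After 4 (consume 1 shield): gold=1
After 5 (consume 1 gold): (empty)
After 6 (gather 3 mithril): mithril=3

Answer: mithril=3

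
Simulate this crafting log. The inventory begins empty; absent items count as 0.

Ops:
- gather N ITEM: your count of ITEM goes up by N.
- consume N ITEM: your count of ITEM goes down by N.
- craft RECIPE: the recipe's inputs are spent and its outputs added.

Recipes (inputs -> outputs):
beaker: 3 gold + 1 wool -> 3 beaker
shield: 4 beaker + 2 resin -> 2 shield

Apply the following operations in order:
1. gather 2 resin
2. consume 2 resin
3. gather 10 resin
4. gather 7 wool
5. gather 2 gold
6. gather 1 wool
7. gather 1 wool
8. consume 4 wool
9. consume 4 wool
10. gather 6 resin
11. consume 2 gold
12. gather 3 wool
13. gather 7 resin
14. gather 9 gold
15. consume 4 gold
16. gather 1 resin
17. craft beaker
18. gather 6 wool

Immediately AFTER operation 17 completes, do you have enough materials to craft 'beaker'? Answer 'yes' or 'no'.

After 1 (gather 2 resin): resin=2
After 2 (consume 2 resin): (empty)
After 3 (gather 10 resin): resin=10
After 4 (gather 7 wool): resin=10 wool=7
After 5 (gather 2 gold): gold=2 resin=10 wool=7
After 6 (gather 1 wool): gold=2 resin=10 wool=8
After 7 (gather 1 wool): gold=2 resin=10 wool=9
After 8 (consume 4 wool): gold=2 resin=10 wool=5
After 9 (consume 4 wool): gold=2 resin=10 wool=1
After 10 (gather 6 resin): gold=2 resin=16 wool=1
After 11 (consume 2 gold): resin=16 wool=1
After 12 (gather 3 wool): resin=16 wool=4
After 13 (gather 7 resin): resin=23 wool=4
After 14 (gather 9 gold): gold=9 resin=23 wool=4
After 15 (consume 4 gold): gold=5 resin=23 wool=4
After 16 (gather 1 resin): gold=5 resin=24 wool=4
After 17 (craft beaker): beaker=3 gold=2 resin=24 wool=3

Answer: no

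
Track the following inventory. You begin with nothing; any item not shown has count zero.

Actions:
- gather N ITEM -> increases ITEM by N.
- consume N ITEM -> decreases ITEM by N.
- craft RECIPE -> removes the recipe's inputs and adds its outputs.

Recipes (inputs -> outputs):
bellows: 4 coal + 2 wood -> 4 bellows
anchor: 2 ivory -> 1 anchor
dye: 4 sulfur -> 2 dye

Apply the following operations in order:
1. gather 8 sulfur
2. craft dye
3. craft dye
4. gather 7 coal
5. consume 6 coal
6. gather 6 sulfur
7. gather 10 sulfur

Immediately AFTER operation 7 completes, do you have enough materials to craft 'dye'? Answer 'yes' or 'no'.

Answer: yes

Derivation:
After 1 (gather 8 sulfur): sulfur=8
After 2 (craft dye): dye=2 sulfur=4
After 3 (craft dye): dye=4
After 4 (gather 7 coal): coal=7 dye=4
After 5 (consume 6 coal): coal=1 dye=4
After 6 (gather 6 sulfur): coal=1 dye=4 sulfur=6
After 7 (gather 10 sulfur): coal=1 dye=4 sulfur=16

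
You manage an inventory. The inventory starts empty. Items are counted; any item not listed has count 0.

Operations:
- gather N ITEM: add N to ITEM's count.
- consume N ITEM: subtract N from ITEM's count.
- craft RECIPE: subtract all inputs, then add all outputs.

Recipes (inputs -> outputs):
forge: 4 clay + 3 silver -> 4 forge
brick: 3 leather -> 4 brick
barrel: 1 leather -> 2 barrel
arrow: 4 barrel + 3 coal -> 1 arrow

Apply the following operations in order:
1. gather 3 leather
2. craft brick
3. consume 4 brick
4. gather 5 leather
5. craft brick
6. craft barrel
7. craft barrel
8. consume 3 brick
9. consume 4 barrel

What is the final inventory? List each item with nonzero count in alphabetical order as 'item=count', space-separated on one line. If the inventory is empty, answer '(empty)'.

Answer: brick=1

Derivation:
After 1 (gather 3 leather): leather=3
After 2 (craft brick): brick=4
After 3 (consume 4 brick): (empty)
After 4 (gather 5 leather): leather=5
After 5 (craft brick): brick=4 leather=2
After 6 (craft barrel): barrel=2 brick=4 leather=1
After 7 (craft barrel): barrel=4 brick=4
After 8 (consume 3 brick): barrel=4 brick=1
After 9 (consume 4 barrel): brick=1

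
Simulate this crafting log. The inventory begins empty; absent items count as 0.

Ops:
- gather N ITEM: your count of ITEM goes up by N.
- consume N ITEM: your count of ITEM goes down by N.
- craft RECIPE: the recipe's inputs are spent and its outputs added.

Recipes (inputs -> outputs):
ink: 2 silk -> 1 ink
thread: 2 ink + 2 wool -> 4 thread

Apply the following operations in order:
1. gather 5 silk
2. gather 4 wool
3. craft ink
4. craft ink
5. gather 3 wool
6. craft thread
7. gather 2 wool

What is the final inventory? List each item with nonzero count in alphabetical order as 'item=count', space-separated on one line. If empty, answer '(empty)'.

Answer: silk=1 thread=4 wool=7

Derivation:
After 1 (gather 5 silk): silk=5
After 2 (gather 4 wool): silk=5 wool=4
After 3 (craft ink): ink=1 silk=3 wool=4
After 4 (craft ink): ink=2 silk=1 wool=4
After 5 (gather 3 wool): ink=2 silk=1 wool=7
After 6 (craft thread): silk=1 thread=4 wool=5
After 7 (gather 2 wool): silk=1 thread=4 wool=7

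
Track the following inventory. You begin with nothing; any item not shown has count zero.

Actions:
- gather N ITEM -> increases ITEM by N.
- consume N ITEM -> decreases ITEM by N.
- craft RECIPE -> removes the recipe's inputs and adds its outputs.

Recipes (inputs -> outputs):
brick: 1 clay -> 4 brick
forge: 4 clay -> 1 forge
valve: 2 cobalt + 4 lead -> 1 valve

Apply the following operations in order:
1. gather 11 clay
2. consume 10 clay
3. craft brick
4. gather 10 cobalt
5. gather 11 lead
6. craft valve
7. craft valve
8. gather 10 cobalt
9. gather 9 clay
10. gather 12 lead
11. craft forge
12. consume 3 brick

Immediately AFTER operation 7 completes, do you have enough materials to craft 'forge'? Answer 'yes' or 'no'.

After 1 (gather 11 clay): clay=11
After 2 (consume 10 clay): clay=1
After 3 (craft brick): brick=4
After 4 (gather 10 cobalt): brick=4 cobalt=10
After 5 (gather 11 lead): brick=4 cobalt=10 lead=11
After 6 (craft valve): brick=4 cobalt=8 lead=7 valve=1
After 7 (craft valve): brick=4 cobalt=6 lead=3 valve=2

Answer: no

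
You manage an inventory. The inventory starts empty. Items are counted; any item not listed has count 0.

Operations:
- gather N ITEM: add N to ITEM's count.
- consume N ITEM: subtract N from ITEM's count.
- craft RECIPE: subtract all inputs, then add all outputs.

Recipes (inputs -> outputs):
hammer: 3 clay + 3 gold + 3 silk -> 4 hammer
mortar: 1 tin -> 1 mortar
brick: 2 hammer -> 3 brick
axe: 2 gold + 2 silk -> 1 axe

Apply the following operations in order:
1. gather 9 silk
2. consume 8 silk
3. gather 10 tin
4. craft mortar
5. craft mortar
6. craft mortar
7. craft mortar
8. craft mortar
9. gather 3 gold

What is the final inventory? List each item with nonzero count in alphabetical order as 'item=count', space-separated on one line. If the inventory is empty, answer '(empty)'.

After 1 (gather 9 silk): silk=9
After 2 (consume 8 silk): silk=1
After 3 (gather 10 tin): silk=1 tin=10
After 4 (craft mortar): mortar=1 silk=1 tin=9
After 5 (craft mortar): mortar=2 silk=1 tin=8
After 6 (craft mortar): mortar=3 silk=1 tin=7
After 7 (craft mortar): mortar=4 silk=1 tin=6
After 8 (craft mortar): mortar=5 silk=1 tin=5
After 9 (gather 3 gold): gold=3 mortar=5 silk=1 tin=5

Answer: gold=3 mortar=5 silk=1 tin=5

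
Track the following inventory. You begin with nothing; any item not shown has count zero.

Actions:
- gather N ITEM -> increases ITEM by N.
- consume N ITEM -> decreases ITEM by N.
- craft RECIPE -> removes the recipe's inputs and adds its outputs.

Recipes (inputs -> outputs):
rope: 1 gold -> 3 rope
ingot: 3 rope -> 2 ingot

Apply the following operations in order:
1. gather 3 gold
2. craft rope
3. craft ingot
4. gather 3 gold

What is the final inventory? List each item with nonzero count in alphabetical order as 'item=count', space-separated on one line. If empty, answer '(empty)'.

After 1 (gather 3 gold): gold=3
After 2 (craft rope): gold=2 rope=3
After 3 (craft ingot): gold=2 ingot=2
After 4 (gather 3 gold): gold=5 ingot=2

Answer: gold=5 ingot=2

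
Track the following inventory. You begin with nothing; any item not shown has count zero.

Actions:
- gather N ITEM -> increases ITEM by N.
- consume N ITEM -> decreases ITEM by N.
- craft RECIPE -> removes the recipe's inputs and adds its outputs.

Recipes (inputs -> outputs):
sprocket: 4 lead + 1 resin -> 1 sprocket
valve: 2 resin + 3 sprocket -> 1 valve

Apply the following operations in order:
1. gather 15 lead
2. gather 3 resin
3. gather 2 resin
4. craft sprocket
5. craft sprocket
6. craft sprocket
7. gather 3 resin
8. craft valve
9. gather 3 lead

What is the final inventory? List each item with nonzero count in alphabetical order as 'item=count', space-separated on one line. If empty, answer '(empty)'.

After 1 (gather 15 lead): lead=15
After 2 (gather 3 resin): lead=15 resin=3
After 3 (gather 2 resin): lead=15 resin=5
After 4 (craft sprocket): lead=11 resin=4 sprocket=1
After 5 (craft sprocket): lead=7 resin=3 sprocket=2
After 6 (craft sprocket): lead=3 resin=2 sprocket=3
After 7 (gather 3 resin): lead=3 resin=5 sprocket=3
After 8 (craft valve): lead=3 resin=3 valve=1
After 9 (gather 3 lead): lead=6 resin=3 valve=1

Answer: lead=6 resin=3 valve=1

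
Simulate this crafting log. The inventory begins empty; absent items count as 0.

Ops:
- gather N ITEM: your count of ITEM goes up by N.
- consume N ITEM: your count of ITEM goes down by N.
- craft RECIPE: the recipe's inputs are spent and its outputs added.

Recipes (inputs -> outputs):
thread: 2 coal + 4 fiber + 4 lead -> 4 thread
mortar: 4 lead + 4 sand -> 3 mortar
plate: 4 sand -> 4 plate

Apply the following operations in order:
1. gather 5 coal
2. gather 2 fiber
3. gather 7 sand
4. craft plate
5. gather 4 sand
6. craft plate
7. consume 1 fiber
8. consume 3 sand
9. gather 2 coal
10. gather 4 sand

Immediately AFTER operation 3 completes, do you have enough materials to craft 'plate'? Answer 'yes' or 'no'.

After 1 (gather 5 coal): coal=5
After 2 (gather 2 fiber): coal=5 fiber=2
After 3 (gather 7 sand): coal=5 fiber=2 sand=7

Answer: yes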